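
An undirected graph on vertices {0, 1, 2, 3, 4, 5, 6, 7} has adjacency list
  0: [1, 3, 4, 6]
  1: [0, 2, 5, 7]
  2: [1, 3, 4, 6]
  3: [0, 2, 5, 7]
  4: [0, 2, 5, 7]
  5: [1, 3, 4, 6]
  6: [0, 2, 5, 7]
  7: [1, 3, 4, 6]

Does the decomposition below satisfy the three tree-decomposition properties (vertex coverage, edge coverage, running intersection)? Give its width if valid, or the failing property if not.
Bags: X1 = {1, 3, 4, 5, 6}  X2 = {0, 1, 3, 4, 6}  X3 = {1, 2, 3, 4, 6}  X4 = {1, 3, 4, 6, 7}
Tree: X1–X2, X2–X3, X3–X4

Checking the three conditions: (i) the bags cover all of {0, 1, 2, 3, 4, 5, 6, 7}; (ii) for each edge, some bag contains both endpoints; (iii) the bags containing any fixed vertex form a subtree. All hold, so the decomposition is valid with width 5 − 1 = 4.

Yes; width 4.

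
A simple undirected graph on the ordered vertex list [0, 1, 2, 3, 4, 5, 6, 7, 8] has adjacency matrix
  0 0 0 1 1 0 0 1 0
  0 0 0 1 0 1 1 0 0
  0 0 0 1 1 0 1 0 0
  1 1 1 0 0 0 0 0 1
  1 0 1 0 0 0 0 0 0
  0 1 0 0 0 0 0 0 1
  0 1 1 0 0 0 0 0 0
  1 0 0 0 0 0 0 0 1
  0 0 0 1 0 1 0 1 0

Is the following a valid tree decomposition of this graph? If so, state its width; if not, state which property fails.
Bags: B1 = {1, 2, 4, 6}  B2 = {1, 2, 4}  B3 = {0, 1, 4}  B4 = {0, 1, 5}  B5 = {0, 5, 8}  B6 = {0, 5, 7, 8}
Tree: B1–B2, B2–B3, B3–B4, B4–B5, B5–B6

A tree decomposition must satisfy three properties: every vertex lies in some bag; for every edge, both endpoints lie together in some bag; and for every vertex, the bags containing it form a connected subtree. Here vertex 3 appears in no bag, so the decomposition is invalid.

No — vertex 3 appears in no bag.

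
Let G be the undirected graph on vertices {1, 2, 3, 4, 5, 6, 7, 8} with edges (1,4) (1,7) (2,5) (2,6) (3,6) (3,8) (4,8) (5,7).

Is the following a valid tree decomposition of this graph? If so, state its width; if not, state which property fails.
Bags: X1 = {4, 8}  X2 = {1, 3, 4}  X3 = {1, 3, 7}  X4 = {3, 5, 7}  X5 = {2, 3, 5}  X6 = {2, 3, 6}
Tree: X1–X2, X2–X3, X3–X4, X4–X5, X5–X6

A tree decomposition must satisfy three properties: every vertex lies in some bag; for every edge, both endpoints lie together in some bag; and for every vertex, the bags containing it form a connected subtree. Here edge (3,8) lies in no bag, so the decomposition is invalid.

No — edge (3,8) lies in no bag.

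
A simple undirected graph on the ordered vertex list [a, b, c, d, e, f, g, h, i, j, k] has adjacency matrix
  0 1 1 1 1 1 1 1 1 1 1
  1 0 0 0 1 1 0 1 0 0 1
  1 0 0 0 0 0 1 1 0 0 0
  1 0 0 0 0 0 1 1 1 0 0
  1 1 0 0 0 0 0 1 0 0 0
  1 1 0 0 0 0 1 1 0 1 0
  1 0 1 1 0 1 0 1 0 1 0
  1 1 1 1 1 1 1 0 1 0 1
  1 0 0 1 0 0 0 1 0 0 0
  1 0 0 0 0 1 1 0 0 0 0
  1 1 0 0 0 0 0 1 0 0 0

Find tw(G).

A width-3 tree decomposition is:
Bags: B1 = {a, b, f, h}  B2 = {a, f, g, h}  B3 = {a, d, g, h}  B4 = {a, f, g, j}  B5 = {a, b, h, k}  B6 = {a, b, e, h}  B7 = {a, d, h, i}  B8 = {a, c, g, h}
Tree: B1–B2, B2–B3, B2–B4, B1–B5, B5–B6, B3–B7, B3–B8
Every bag has size at most 4, so the width is 4 − 1 = 3 and tw(G) ≤ 3. On the other hand G contains the 4-clique {a, f, g, j}. A clique must lie in a single bag of any decomposition, so no decomposition can have width below 3. Hence tw(G) = 3 exactly.

3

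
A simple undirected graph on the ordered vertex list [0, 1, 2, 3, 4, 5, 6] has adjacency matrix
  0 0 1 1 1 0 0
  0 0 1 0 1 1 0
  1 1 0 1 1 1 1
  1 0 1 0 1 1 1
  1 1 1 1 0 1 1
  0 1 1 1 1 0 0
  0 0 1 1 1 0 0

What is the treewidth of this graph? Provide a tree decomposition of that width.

Treewidth 3.
One optimal decomposition is:
Bags: B1 = {2, 3, 4, 5}  B2 = {2, 3, 4, 6}  B3 = {1, 2, 4, 5}  B4 = {0, 2, 3, 4}
Tree: B1–B2, B1–B3, B1–B4

Each bag holds 4 vertices, so the decomposition has width 3, which upper-bounds the treewidth. On the other hand G contains the 4-clique {1, 2, 4, 5}. A clique must lie in a single bag of any decomposition, so no decomposition can have width below 3. Combining the bounds, tw(G) = 3.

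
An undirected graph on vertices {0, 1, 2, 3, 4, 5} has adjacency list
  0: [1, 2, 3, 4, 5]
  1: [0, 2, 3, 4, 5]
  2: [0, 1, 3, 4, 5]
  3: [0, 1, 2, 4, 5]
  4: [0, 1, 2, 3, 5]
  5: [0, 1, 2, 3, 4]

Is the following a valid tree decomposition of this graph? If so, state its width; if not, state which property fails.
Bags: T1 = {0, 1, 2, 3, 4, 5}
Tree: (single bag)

Checking the three conditions: (i) the bags cover all of {0, 1, 2, 3, 4, 5}; (ii) for each edge, some bag contains both endpoints; (iii) the bags containing any fixed vertex form a subtree. All hold, so the decomposition is valid with width 6 − 1 = 5.

Yes; width 5.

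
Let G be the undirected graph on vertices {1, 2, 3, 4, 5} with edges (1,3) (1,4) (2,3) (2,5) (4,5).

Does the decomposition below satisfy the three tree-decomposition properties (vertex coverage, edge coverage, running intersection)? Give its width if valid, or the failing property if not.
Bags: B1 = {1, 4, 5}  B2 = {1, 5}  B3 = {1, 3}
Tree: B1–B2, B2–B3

A tree decomposition must satisfy three properties: every vertex lies in some bag; for every edge, both endpoints lie together in some bag; and for every vertex, the bags containing it form a connected subtree. Here vertex 2 appears in no bag, so the decomposition is invalid.

No — vertex 2 appears in no bag.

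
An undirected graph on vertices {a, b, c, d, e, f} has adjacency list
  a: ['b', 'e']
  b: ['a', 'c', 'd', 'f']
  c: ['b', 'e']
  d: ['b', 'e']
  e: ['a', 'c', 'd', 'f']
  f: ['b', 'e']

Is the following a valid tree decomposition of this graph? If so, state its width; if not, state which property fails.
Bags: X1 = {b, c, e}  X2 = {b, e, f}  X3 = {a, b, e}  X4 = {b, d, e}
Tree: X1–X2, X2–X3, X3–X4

Vertex coverage: the bags together contain {a, b, c, d, e, f}, the full vertex set. Edge coverage: each edge of G has both endpoints in at least one bag. Running intersection: for every vertex, the bags containing it form a connected subtree. All three properties hold, so this is a valid tree decomposition of width max|bag| − 1 = 2, and hence tw(G) ≤ 2.

Yes; width 2.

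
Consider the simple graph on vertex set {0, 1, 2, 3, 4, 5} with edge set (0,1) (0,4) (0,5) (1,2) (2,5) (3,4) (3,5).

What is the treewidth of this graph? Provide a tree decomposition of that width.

Treewidth 2.
Bags: B1 = {3, 4, 5}  B2 = {0, 4, 5}  B3 = {0, 2, 5}  B4 = {0, 1, 2}
Tree: B1–B2, B2–B3, B3–B4

The largest bag has 3 vertices, giving width 2; this decomposition certifies tw(G) ≤ 2. For the lower bound, G contains the cycle 3–4–0–5–3, so G is not a forest; only forests have treewidth ≤ 1, hence tw(G) ≥ 2. Combining the bounds, tw(G) = 2.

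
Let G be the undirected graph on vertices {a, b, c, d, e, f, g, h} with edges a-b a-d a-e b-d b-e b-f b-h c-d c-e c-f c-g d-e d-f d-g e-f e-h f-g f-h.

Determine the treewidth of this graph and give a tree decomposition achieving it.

Treewidth 3.
Bags: B1 = {c, d, e, f}  B2 = {b, d, e, f}  B3 = {a, b, d, e}  B4 = {c, d, f, g}  B5 = {b, e, f, h}
Tree: B1–B2, B2–B3, B1–B4, B2–B5

Each bag holds 4 vertices, so the decomposition has width 3, which upper-bounds the treewidth. On the other hand G contains the 4-clique {a, b, d, e}. A clique must lie in a single bag of any decomposition, so no decomposition can have width below 3. The upper and lower bounds meet at 3, so that is the treewidth.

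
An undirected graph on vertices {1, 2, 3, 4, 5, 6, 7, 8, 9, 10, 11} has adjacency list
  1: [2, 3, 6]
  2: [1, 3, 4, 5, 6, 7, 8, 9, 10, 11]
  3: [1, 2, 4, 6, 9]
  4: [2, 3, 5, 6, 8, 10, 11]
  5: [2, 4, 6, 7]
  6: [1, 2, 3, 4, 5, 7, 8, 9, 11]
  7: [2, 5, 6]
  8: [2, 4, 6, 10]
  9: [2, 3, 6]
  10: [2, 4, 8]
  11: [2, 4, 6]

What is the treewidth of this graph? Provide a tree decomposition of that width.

Treewidth 3.
One optimal decomposition is:
Bags: B1 = {2, 3, 4, 6}  B2 = {2, 4, 6, 11}  B3 = {1, 2, 3, 6}  B4 = {2, 4, 5, 6}  B5 = {2, 4, 6, 8}  B6 = {2, 3, 6, 9}  B7 = {2, 4, 8, 10}  B8 = {2, 5, 6, 7}
Tree: B1–B2, B1–B3, B1–B4, B4–B5, B1–B6, B5–B7, B4–B8

Each bag holds 4 vertices, so the decomposition has width 3, which upper-bounds the treewidth. On the other hand G contains the 4-clique {2, 4, 8, 10}. A clique must lie in a single bag of any decomposition, so no decomposition can have width below 3. Combining the bounds, tw(G) = 3.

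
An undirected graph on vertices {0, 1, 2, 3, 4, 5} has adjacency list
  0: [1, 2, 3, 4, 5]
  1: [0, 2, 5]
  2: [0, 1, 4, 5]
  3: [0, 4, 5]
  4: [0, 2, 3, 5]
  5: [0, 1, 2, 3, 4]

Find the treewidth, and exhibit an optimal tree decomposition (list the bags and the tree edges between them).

Treewidth 3.
Bags: B1 = {0, 3, 4, 5}  B2 = {0, 2, 4, 5}  B3 = {0, 1, 2, 5}
Tree: B1–B2, B2–B3

Every bag has size at most 4, so the width is 4 − 1 = 3 and tw(G) ≤ 3. For the lower bound, the 4 vertices {0, 1, 2, 5} are pairwise adjacent, and any tree decomposition puts a clique entirely inside one bag — forcing width ≥ 3. Hence tw(G) = 3 exactly.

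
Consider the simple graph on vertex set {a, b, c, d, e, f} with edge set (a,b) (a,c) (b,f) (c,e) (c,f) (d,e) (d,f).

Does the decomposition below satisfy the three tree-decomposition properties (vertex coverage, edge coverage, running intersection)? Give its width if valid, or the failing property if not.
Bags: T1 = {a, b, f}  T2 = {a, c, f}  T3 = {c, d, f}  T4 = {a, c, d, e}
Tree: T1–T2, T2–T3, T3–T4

A tree decomposition must satisfy three properties: every vertex lies in some bag; for every edge, both endpoints lie together in some bag; and for every vertex, the bags containing it form a connected subtree. Here bags containing vertex a are not connected in the tree, so the decomposition is invalid.

No — bags containing vertex a are not connected in the tree.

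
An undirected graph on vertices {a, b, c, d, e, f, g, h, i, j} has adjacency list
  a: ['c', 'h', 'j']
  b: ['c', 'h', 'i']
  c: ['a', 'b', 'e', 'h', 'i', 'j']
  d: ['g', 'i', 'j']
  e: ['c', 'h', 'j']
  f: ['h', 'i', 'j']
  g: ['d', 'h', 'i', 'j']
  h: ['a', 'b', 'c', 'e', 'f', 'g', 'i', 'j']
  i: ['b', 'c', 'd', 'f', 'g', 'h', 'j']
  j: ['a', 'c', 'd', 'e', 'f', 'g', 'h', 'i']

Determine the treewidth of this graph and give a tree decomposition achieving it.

Each bag holds 4 vertices, so the decomposition has width 3, which upper-bounds the treewidth. For the lower bound, the 4 vertices {d, g, i, j} are pairwise adjacent, and any tree decomposition puts a clique entirely inside one bag — forcing width ≥ 3. The upper and lower bounds meet at 3, so that is the treewidth.

Treewidth 3.
One such decomposition:
Bags: B1 = {g, h, i, j}  B2 = {c, h, i, j}  B3 = {b, c, h, i}  B4 = {f, h, i, j}  B5 = {d, g, i, j}  B6 = {a, c, h, j}  B7 = {c, e, h, j}
Tree: B1–B2, B2–B3, B2–B4, B1–B5, B2–B6, B6–B7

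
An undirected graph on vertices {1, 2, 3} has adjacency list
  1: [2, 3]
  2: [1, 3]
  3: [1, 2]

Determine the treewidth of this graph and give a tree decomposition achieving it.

A single bag containing all 3 vertices is trivially a valid decomposition of width 2. On the other hand G contains the 3-clique {1, 2, 3}. A clique must lie in a single bag of any decomposition, so no decomposition can have width below 2. Hence tw(G) = 2 exactly.

Treewidth 2.
Bags: B1 = {1, 2, 3}
Tree: (single bag)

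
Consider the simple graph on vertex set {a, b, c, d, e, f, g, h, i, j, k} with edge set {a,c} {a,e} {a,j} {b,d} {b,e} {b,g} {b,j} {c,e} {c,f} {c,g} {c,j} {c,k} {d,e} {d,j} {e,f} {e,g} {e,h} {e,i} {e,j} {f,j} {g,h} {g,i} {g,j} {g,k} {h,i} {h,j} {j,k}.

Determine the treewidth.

3

A width-3 tree decomposition is:
Bags: B1 = {c, e, g, j}  B2 = {c, g, j, k}  B3 = {b, e, g, j}  B4 = {b, d, e, j}  B5 = {c, e, f, j}  B6 = {e, g, h, j}  B7 = {a, c, e, j}  B8 = {e, g, h, i}
Tree: B1–B2, B1–B3, B3–B4, B1–B5, B3–B6, B1–B7, B6–B8
Every bag has size at most 4, so the width is 4 − 1 = 3 and tw(G) ≤ 3. On the other hand G contains the 4-clique {b, d, e, j}. A clique must lie in a single bag of any decomposition, so no decomposition can have width below 3. Hence tw(G) = 3 exactly.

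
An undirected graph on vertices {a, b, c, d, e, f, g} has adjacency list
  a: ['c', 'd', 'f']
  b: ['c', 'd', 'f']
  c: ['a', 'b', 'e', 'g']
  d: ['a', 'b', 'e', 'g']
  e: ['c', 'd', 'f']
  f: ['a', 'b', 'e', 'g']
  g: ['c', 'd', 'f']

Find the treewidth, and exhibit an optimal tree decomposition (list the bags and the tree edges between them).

Treewidth 3.
One such decomposition:
Bags: B1 = {a, c, d, f}  B2 = {b, c, d, f}  B3 = {c, d, e, f}  B4 = {c, d, f, g}
Tree: B1–B2, B2–B3, B3–B4

Every bag has size at most 4, so the width is 4 − 1 = 3 and tw(G) ≤ 3. For the lower bound: the 4 vertex sets {a,f}, {b,d}, {c}, {e} are disjoint, each induces a connected subgraph, and every pair is joined by at least one edge of G. Contracting each set to a single vertex therefore yields K_{4} as a minor, and since treewidth is minor-monotone, tw(G) ≥ tw(K_{4}) = 3. Therefore the treewidth is 3.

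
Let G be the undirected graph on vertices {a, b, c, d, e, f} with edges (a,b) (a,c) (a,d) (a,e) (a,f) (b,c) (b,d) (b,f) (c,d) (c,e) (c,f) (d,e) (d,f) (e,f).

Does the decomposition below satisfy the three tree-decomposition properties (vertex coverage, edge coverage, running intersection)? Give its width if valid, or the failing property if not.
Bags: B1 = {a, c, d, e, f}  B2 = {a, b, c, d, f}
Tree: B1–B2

Vertex coverage: the bags together contain {a, b, c, d, e, f}, the full vertex set. Edge coverage: each edge of G has both endpoints in at least one bag. Running intersection: for every vertex, the bags containing it form a connected subtree. All three properties hold, so this is a valid tree decomposition of width max|bag| − 1 = 4, and hence tw(G) ≤ 4.

Yes; width 4.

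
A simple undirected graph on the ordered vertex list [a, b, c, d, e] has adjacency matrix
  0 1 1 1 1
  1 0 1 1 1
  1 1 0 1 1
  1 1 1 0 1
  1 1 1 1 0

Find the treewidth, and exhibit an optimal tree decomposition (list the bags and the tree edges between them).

With just one bag of size 5, the width is 5 − 1 = 4, so tw(G) ≤ 4. For the lower bound, the 5 vertices {a, b, c, d, e} are pairwise adjacent, and any tree decomposition puts a clique entirely inside one bag — forcing width ≥ 4. The upper and lower bounds meet at 4, so that is the treewidth.

Treewidth 4.
Bags: B1 = {a, b, c, d, e}
Tree: (single bag)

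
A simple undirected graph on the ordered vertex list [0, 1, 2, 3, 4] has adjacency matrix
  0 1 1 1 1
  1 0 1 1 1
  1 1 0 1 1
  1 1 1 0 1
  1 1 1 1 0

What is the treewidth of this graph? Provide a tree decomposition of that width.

With just one bag of size 5, the width is 5 − 1 = 4, so tw(G) ≤ 4. For the lower bound, the 5 vertices {0, 1, 2, 3, 4} are pairwise adjacent, and any tree decomposition puts a clique entirely inside one bag — forcing width ≥ 4. Hence tw(G) = 4 exactly.

Treewidth 4.
One optimal decomposition is:
Bags: B1 = {0, 1, 2, 3, 4}
Tree: (single bag)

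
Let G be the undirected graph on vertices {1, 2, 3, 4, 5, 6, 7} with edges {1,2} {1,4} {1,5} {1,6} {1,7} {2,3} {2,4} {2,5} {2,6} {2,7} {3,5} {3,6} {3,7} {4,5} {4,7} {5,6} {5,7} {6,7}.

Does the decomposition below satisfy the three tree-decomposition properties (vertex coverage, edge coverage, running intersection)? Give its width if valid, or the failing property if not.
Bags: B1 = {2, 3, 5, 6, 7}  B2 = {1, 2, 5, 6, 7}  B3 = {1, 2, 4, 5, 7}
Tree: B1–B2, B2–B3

Checking the three conditions: (i) the bags cover all of {1, 2, 3, 4, 5, 6, 7}; (ii) for each edge, some bag contains both endpoints; (iii) the bags containing any fixed vertex form a subtree. All hold, so the decomposition is valid with width 5 − 1 = 4.

Yes; width 4.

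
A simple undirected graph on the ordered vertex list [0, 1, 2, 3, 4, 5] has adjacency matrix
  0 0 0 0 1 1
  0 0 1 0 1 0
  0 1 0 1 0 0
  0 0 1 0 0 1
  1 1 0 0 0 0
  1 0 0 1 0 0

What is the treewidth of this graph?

A width-2 tree decomposition is:
Bags: B1 = {0, 3, 5}  B2 = {0, 3, 4}  B3 = {1, 3, 4}  B4 = {1, 2, 3}
Tree: B1–B2, B2–B3, B3–B4
Every bag has size at most 3, so the width is 3 − 1 = 2 and tw(G) ≤ 2. For the lower bound, G contains the cycle 3–5–0–4–1–2–3, so G is not a forest; only forests have treewidth ≤ 1, hence tw(G) ≥ 2. Therefore the treewidth is 2.

2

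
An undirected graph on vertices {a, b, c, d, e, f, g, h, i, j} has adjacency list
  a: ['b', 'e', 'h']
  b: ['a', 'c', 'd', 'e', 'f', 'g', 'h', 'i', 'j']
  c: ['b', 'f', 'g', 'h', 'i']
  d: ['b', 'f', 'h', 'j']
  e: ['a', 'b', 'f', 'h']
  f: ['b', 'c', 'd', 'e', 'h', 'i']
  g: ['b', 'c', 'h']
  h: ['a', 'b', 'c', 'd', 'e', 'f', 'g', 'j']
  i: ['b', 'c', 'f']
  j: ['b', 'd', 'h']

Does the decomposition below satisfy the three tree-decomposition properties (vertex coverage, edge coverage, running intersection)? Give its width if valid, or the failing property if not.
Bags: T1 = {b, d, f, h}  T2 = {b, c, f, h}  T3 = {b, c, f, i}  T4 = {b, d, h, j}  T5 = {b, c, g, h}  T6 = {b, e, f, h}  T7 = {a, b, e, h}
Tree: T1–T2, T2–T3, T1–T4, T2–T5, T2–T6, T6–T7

Every vertex of G appears in some bag (union = {a, b, c, d, e, f, g, h, i, j}); every edge is covered by a bag; and for each vertex v the set of bags containing v is connected in the bag tree. The decomposition is therefore valid. The largest bag has 4 vertices, so the width is 3.

Yes; width 3.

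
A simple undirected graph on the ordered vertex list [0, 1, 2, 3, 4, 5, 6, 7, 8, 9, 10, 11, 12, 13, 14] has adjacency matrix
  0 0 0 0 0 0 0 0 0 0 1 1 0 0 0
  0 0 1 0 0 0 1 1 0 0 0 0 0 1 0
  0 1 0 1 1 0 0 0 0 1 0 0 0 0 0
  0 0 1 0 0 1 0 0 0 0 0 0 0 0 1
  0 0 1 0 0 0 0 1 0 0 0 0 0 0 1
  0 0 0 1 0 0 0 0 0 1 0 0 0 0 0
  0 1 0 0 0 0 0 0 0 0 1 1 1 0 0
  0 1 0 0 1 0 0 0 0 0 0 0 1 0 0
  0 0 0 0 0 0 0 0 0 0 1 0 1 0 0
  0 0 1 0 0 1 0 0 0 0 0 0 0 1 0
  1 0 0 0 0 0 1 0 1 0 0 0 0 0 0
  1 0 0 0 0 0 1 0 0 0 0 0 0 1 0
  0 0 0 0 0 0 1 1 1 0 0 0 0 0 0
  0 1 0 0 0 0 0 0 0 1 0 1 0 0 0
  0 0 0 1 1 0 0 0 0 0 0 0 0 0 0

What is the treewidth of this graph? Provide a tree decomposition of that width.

Every bag has size at most 4, so the width is 4 − 1 = 3 and tw(G) ≤ 3. For the lower bound: the 4 vertex sets {3,5,14}, {9}, {2}, {1,4,7,13} are disjoint, each induces a connected subgraph, and every pair is joined by at least one edge of G. Contracting each set to a single vertex therefore yields K_{4} as a minor, and since treewidth is minor-monotone, tw(G) ≥ tw(K_{4}) = 3. The upper and lower bounds meet at 3, so that is the treewidth.

Treewidth 3.
Bags: B1 = {3, 5, 9, 14}  B2 = {2, 3, 9, 14}  B3 = {2, 4, 9, 14}  B4 = {2, 4, 9, 13}  B5 = {1, 2, 4, 13}  B6 = {1, 4, 7, 13}  B7 = {1, 7, 11, 13}  B8 = {1, 6, 7, 11}  B9 = {6, 7, 11, 12}  B10 = {0, 6, 11, 12}  B11 = {0, 6, 10, 12}  B12 = {0, 8, 10, 12}
Tree: B1–B2, B2–B3, B3–B4, B4–B5, B5–B6, B6–B7, B7–B8, B8–B9, B9–B10, B10–B11, B11–B12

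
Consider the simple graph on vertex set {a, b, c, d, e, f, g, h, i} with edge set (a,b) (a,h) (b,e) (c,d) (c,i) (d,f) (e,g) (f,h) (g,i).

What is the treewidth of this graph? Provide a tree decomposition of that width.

Treewidth 2.
One optimal decomposition is:
Bags: B1 = {c, d, i}  B2 = {d, f, i}  B3 = {f, h, i}  B4 = {a, h, i}  B5 = {a, b, i}  B6 = {b, e, i}  B7 = {e, g, i}
Tree: B1–B2, B2–B3, B3–B4, B4–B5, B5–B6, B6–B7

The largest bag has 3 vertices, giving width 2; this decomposition certifies tw(G) ≤ 2. For the lower bound, G contains the cycle i–c–d–f–h–a–b–e–g–i, so G is not a forest; only forests have treewidth ≤ 1, hence tw(G) ≥ 2. Combining the bounds, tw(G) = 2.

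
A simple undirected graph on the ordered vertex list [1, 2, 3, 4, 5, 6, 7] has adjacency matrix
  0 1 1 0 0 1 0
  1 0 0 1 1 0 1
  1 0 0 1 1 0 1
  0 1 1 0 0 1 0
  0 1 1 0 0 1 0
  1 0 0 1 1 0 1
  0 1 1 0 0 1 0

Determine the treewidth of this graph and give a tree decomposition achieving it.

Every bag has size at most 4, so the width is 4 − 1 = 3 and tw(G) ≤ 3. For the lower bound: the 4 vertex sets {6,7}, {2,4}, {3}, {5} are disjoint, each induces a connected subgraph, and every pair is joined by at least one edge of G. Contracting each set to a single vertex therefore yields K_{4} as a minor, and since treewidth is minor-monotone, tw(G) ≥ tw(K_{4}) = 3. Hence tw(G) = 3 exactly.

Treewidth 3.
One optimal decomposition is:
Bags: B1 = {2, 3, 6, 7}  B2 = {2, 3, 4, 6}  B3 = {2, 3, 5, 6}  B4 = {1, 2, 3, 6}
Tree: B1–B2, B2–B3, B3–B4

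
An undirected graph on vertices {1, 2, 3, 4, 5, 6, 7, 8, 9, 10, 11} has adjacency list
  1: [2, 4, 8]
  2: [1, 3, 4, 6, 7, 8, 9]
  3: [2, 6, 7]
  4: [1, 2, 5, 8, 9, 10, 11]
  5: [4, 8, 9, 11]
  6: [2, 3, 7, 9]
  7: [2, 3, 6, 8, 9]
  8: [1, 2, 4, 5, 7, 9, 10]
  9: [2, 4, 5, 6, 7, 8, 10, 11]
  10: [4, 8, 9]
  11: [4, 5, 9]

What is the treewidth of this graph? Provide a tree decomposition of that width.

Treewidth 3.
One such decomposition:
Bags: B1 = {2, 4, 8, 9}  B2 = {4, 5, 8, 9}  B3 = {1, 2, 4, 8}  B4 = {2, 7, 8, 9}  B5 = {4, 8, 9, 10}  B6 = {2, 6, 7, 9}  B7 = {4, 5, 9, 11}  B8 = {2, 3, 6, 7}
Tree: B1–B2, B1–B3, B1–B4, B1–B5, B4–B6, B2–B7, B6–B8

Every bag has size at most 4, so the width is 4 − 1 = 3 and tw(G) ≤ 3. On the other hand G contains the 4-clique {1, 2, 4, 8}. A clique must lie in a single bag of any decomposition, so no decomposition can have width below 3. Hence tw(G) = 3 exactly.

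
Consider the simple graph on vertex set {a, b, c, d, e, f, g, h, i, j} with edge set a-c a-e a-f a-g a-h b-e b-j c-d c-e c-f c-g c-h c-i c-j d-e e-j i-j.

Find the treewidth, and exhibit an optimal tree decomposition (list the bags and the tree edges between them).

The largest bag has 3 vertices, giving width 2; this decomposition certifies tw(G) ≤ 2. For the lower bound, the 3 vertices {c, d, e} are pairwise adjacent, and any tree decomposition puts a clique entirely inside one bag — forcing width ≥ 2. The upper and lower bounds meet at 2, so that is the treewidth.

Treewidth 2.
One such decomposition:
Bags: B1 = {a, c, e}  B2 = {c, e, j}  B3 = {c, i, j}  B4 = {b, e, j}  B5 = {a, c, g}  B6 = {a, c, h}  B7 = {c, d, e}  B8 = {a, c, f}
Tree: B1–B2, B2–B3, B2–B4, B1–B5, B5–B6, B2–B7, B5–B8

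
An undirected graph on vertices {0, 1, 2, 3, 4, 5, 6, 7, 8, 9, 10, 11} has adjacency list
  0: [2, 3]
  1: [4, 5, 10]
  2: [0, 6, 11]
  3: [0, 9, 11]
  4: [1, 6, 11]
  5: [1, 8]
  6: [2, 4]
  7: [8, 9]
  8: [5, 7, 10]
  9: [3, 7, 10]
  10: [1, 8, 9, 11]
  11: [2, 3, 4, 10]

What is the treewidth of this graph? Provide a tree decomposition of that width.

Treewidth 3.
One optimal decomposition is:
Bags: B1 = {5, 7, 8, 9}  B2 = {5, 8, 9, 10}  B3 = {1, 5, 9, 10}  B4 = {1, 3, 9, 10}  B5 = {1, 3, 10, 11}  B6 = {1, 3, 4, 11}  B7 = {0, 3, 4, 11}  B8 = {0, 2, 4, 11}  B9 = {0, 2, 4, 6}
Tree: B1–B2, B2–B3, B3–B4, B4–B5, B5–B6, B6–B7, B7–B8, B8–B9

Each bag holds 4 vertices, so the decomposition has width 3, which upper-bounds the treewidth. For the lower bound: the 4 vertex sets {5,7,8}, {9}, {10}, {1,3,4,11} are disjoint, each induces a connected subgraph, and every pair is joined by at least one edge of G. Contracting each set to a single vertex therefore yields K_{4} as a minor, and since treewidth is minor-monotone, tw(G) ≥ tw(K_{4}) = 3. Combining the bounds, tw(G) = 3.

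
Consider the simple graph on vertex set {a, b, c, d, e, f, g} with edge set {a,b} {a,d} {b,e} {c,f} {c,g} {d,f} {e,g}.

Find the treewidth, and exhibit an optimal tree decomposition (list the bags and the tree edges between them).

Treewidth 2.
One optimal decomposition is:
Bags: B1 = {c, e, g}  B2 = {c, e, f}  B3 = {d, e, f}  B4 = {a, d, e}  B5 = {a, b, e}
Tree: B1–B2, B2–B3, B3–B4, B4–B5

Every bag has size at most 3, so the width is 3 − 1 = 2 and tw(G) ≤ 2. Since e–g–c–f–d–a–b–e is a cycle in G, G is not acyclic. Forests are exactly the graphs of treewidth ≤ 1, so tw(G) ≥ 2. Combining the bounds, tw(G) = 2.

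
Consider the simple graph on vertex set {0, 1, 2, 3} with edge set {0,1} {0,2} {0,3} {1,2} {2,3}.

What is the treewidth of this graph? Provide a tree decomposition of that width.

Each bag holds 3 vertices, so the decomposition has width 2, which upper-bounds the treewidth. Conversely, {0, 1, 2} is a clique of size 3, and the vertices of any clique must share a bag in every tree decomposition; so some bag has ≥ 3 vertices and tw(G) ≥ 2. The upper and lower bounds meet at 2, so that is the treewidth.

Treewidth 2.
One such decomposition:
Bags: B1 = {0, 2, 3}  B2 = {0, 1, 2}
Tree: B1–B2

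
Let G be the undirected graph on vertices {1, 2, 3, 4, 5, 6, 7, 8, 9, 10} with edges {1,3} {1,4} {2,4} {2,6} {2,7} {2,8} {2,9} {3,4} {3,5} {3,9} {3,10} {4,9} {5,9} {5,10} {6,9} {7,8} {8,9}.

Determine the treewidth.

2

A width-2 tree decomposition is:
Bags: B1 = {3, 4, 9}  B2 = {2, 4, 9}  B3 = {2, 6, 9}  B4 = {3, 5, 9}  B5 = {1, 3, 4}  B6 = {2, 8, 9}  B7 = {2, 7, 8}  B8 = {3, 5, 10}
Tree: B1–B2, B2–B3, B1–B4, B1–B5, B3–B6, B6–B7, B4–B8
The largest bag has 3 vertices, giving width 2; this decomposition certifies tw(G) ≤ 2. For the lower bound, the 3 vertices {1, 3, 4} are pairwise adjacent, and any tree decomposition puts a clique entirely inside one bag — forcing width ≥ 2. Combining the bounds, tw(G) = 2.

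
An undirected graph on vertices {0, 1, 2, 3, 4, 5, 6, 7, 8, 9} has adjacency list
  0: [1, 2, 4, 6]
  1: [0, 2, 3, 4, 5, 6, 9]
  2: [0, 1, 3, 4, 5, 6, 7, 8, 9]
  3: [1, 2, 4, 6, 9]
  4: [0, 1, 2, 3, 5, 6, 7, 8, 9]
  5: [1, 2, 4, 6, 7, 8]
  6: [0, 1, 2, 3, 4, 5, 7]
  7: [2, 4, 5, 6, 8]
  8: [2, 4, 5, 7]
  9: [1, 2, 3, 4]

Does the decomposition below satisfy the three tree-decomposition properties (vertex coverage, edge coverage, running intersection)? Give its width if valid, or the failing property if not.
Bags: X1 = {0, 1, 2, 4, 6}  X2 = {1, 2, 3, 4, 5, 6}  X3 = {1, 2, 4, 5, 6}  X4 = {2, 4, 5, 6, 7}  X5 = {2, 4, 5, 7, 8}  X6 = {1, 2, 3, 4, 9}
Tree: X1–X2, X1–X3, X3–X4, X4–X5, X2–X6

No — bags containing vertex 5 are not connected in the tree.

A tree decomposition must satisfy three properties: every vertex lies in some bag; for every edge, both endpoints lie together in some bag; and for every vertex, the bags containing it form a connected subtree. Here bags containing vertex 5 are not connected in the tree, so the decomposition is invalid.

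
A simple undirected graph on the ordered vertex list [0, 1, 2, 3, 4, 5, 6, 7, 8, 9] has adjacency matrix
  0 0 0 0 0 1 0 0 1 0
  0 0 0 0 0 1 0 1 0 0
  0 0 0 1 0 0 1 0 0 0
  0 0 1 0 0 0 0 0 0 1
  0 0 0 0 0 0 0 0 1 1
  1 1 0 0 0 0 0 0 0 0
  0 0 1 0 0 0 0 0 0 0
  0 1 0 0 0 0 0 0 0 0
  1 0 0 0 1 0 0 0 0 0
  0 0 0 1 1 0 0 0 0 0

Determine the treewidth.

A width-1 tree decomposition is:
Bags: B1 = {2, 6}  B2 = {2, 3}  B3 = {3, 9}  B4 = {4, 9}  B5 = {4, 8}  B6 = {0, 8}  B7 = {0, 5}  B8 = {1, 5}  B9 = {1, 7}
Tree: B1–B2, B2–B3, B3–B4, B4–B5, B5–B6, B6–B7, B7–B8, B8–B9
Every bag has size at most 2, so the width is 2 − 1 = 1 and tw(G) ≤ 1. Any graph with an edge has treewidth ≥ 1, and G has the edge 6–2. Combining the bounds, tw(G) = 1.

1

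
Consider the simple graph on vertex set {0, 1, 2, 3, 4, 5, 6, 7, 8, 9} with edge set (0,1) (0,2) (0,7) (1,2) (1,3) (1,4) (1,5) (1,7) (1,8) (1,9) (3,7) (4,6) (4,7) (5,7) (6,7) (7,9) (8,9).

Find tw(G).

A width-2 tree decomposition is:
Bags: B1 = {1, 4, 7}  B2 = {0, 1, 7}  B3 = {1, 7, 9}  B4 = {1, 8, 9}  B5 = {1, 3, 7}  B6 = {0, 1, 2}  B7 = {1, 5, 7}  B8 = {4, 6, 7}
Tree: B1–B2, B2–B3, B3–B4, B3–B5, B2–B6, B2–B7, B1–B8
Every bag has size at most 3, so the width is 3 − 1 = 2 and tw(G) ≤ 2. Conversely, {1, 8, 9} is a clique of size 3, and the vertices of any clique must share a bag in every tree decomposition; so some bag has ≥ 3 vertices and tw(G) ≥ 2. Combining the bounds, tw(G) = 2.

2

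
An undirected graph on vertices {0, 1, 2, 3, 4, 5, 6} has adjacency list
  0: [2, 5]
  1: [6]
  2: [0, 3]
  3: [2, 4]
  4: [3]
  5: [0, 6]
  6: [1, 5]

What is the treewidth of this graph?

A width-1 tree decomposition is:
Bags: B1 = {3, 4}  B2 = {2, 3}  B3 = {0, 2}  B4 = {0, 5}  B5 = {5, 6}  B6 = {1, 6}
Tree: B1–B2, B2–B3, B3–B4, B4–B5, B5–B6
The largest bag has 2 vertices, giving width 1; this decomposition certifies tw(G) ≤ 1. Since G has at least one edge (e.g. 4–3), it is not an edgeless graph, so tw(G) ≥ 1. The upper and lower bounds meet at 1, so that is the treewidth.

1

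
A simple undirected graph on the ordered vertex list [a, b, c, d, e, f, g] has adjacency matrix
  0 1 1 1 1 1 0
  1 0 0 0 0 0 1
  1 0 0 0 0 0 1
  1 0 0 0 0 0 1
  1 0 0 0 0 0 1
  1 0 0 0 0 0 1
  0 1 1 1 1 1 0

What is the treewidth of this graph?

A width-2 tree decomposition is:
Bags: B1 = {a, d, g}  B2 = {a, e, g}  B3 = {a, f, g}  B4 = {a, b, g}  B5 = {a, c, g}
Tree: B1–B2, B2–B3, B3–B4, B4–B5
The largest bag has 3 vertices, giving width 2; this decomposition certifies tw(G) ≤ 2. The edges a–d–g–e–a form a cycle, so G is not a tree and its treewidth is at least 2. Combining the bounds, tw(G) = 2.

2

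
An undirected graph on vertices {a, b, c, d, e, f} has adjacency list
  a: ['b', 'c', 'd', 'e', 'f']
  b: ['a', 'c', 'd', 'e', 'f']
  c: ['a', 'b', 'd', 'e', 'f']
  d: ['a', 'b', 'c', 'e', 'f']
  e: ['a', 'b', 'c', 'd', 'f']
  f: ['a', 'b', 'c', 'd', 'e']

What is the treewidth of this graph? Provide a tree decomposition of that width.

A single bag containing all 6 vertices is trivially a valid decomposition of width 5. Conversely, {a, b, c, d, e, f} is a clique of size 6, and the vertices of any clique must share a bag in every tree decomposition; so some bag has ≥ 6 vertices and tw(G) ≥ 5. Therefore the treewidth is 5.

Treewidth 5.
One optimal decomposition is:
Bags: B1 = {a, b, c, d, e, f}
Tree: (single bag)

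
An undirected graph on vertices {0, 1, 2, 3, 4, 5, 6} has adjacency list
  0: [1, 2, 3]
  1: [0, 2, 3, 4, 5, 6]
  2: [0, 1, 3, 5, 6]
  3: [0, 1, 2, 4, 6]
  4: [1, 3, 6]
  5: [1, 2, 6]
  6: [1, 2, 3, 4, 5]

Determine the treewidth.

3

A width-3 tree decomposition is:
Bags: B1 = {1, 2, 3, 6}  B2 = {1, 2, 5, 6}  B3 = {0, 1, 2, 3}  B4 = {1, 3, 4, 6}
Tree: B1–B2, B1–B3, B1–B4
Every bag has size at most 4, so the width is 4 − 1 = 3 and tw(G) ≤ 3. On the other hand G contains the 4-clique {0, 1, 2, 3}. A clique must lie in a single bag of any decomposition, so no decomposition can have width below 3. Therefore the treewidth is 3.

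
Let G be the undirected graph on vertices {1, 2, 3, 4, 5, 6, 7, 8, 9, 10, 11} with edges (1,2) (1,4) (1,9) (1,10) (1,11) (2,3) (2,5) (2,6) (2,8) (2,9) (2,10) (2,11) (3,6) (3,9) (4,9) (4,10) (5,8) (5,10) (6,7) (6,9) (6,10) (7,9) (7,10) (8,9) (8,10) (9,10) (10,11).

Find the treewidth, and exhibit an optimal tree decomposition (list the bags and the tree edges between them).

Each bag holds 4 vertices, so the decomposition has width 3, which upper-bounds the treewidth. Conversely, {2, 8, 9, 10} is a clique of size 4, and the vertices of any clique must share a bag in every tree decomposition; so some bag has ≥ 4 vertices and tw(G) ≥ 3. Hence tw(G) = 3 exactly.

Treewidth 3.
One optimal decomposition is:
Bags: B1 = {2, 6, 9, 10}  B2 = {2, 8, 9, 10}  B3 = {2, 5, 8, 10}  B4 = {1, 2, 9, 10}  B5 = {1, 2, 10, 11}  B6 = {2, 3, 6, 9}  B7 = {1, 4, 9, 10}  B8 = {6, 7, 9, 10}
Tree: B1–B2, B2–B3, B1–B4, B4–B5, B1–B6, B4–B7, B1–B8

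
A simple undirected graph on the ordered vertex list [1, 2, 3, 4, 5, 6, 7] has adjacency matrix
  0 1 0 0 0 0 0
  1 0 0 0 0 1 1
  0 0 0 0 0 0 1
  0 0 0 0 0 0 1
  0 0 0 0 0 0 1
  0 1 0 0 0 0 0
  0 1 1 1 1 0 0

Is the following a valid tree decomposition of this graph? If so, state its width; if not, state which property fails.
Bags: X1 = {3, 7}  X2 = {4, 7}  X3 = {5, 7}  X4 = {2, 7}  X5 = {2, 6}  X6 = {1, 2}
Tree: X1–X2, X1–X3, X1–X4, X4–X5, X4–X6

Yes; width 1.

Vertex coverage: the bags together contain {1, 2, 3, 4, 5, 6, 7}, the full vertex set. Edge coverage: each edge of G has both endpoints in at least one bag. Running intersection: for every vertex, the bags containing it form a connected subtree. All three properties hold, so this is a valid tree decomposition of width max|bag| − 1 = 1, and hence tw(G) ≤ 1.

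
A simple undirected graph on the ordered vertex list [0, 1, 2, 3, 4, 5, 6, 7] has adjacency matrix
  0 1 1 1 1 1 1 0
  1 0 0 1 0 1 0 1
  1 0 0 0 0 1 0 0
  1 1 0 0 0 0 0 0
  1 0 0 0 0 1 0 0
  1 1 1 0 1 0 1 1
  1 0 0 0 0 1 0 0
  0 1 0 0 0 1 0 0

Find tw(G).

A width-2 tree decomposition is:
Bags: B1 = {0, 4, 5}  B2 = {0, 1, 5}  B3 = {0, 1, 3}  B4 = {0, 2, 5}  B5 = {0, 5, 6}  B6 = {1, 5, 7}
Tree: B1–B2, B2–B3, B1–B4, B2–B5, B2–B6
The largest bag has 3 vertices, giving width 2; this decomposition certifies tw(G) ≤ 2. On the other hand G contains the 3-clique {0, 1, 3}. A clique must lie in a single bag of any decomposition, so no decomposition can have width below 2. The upper and lower bounds meet at 2, so that is the treewidth.

2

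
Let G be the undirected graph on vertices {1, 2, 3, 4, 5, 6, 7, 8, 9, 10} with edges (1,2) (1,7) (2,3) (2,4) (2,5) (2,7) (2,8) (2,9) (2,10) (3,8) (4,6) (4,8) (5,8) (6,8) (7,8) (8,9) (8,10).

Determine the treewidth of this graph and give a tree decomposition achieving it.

The largest bag has 3 vertices, giving width 2; this decomposition certifies tw(G) ≤ 2. For the lower bound, the 3 vertices {2, 3, 8} are pairwise adjacent, and any tree decomposition puts a clique entirely inside one bag — forcing width ≥ 2. Therefore the treewidth is 2.

Treewidth 2.
One such decomposition:
Bags: B1 = {2, 4, 8}  B2 = {2, 7, 8}  B3 = {1, 2, 7}  B4 = {2, 8, 10}  B5 = {2, 5, 8}  B6 = {2, 8, 9}  B7 = {4, 6, 8}  B8 = {2, 3, 8}
Tree: B1–B2, B2–B3, B2–B4, B2–B5, B2–B6, B1–B7, B5–B8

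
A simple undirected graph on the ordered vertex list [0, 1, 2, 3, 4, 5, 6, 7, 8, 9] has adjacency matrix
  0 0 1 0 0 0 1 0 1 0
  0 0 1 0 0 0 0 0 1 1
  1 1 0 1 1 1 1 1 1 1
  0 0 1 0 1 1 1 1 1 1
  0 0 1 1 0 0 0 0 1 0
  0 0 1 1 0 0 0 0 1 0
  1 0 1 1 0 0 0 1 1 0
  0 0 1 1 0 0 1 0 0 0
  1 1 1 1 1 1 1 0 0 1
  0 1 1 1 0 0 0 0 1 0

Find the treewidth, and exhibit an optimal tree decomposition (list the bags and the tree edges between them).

Treewidth 3.
Bags: B1 = {2, 3, 8, 9}  B2 = {2, 3, 6, 8}  B3 = {2, 3, 6, 7}  B4 = {0, 2, 6, 8}  B5 = {1, 2, 8, 9}  B6 = {2, 3, 5, 8}  B7 = {2, 3, 4, 8}
Tree: B1–B2, B2–B3, B2–B4, B1–B5, B2–B6, B2–B7

Every bag has size at most 4, so the width is 4 − 1 = 3 and tw(G) ≤ 3. For the lower bound, the 4 vertices {0, 2, 6, 8} are pairwise adjacent, and any tree decomposition puts a clique entirely inside one bag — forcing width ≥ 3. Hence tw(G) = 3 exactly.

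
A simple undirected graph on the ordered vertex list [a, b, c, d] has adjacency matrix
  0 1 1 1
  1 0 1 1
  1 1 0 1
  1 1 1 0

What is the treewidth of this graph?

A width-3 tree decomposition is:
Bags: B1 = {a, b, c, d}
Tree: (single bag)
A single bag containing all 4 vertices is trivially a valid decomposition of width 3. On the other hand G contains the 4-clique {a, b, c, d}. A clique must lie in a single bag of any decomposition, so no decomposition can have width below 3. The upper and lower bounds meet at 3, so that is the treewidth.

3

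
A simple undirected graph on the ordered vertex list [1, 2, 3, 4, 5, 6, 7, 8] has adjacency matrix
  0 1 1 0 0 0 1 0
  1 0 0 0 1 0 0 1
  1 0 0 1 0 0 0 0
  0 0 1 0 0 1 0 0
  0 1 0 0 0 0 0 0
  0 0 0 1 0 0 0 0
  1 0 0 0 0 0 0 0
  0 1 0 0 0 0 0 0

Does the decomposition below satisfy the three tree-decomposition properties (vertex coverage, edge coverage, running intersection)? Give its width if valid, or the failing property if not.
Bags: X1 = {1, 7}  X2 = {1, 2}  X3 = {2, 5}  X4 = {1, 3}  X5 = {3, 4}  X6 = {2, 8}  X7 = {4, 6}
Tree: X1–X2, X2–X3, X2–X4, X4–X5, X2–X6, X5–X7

Yes; width 1.

Checking the three conditions: (i) the bags cover all of {1, 2, 3, 4, 5, 6, 7, 8}; (ii) for each edge, some bag contains both endpoints; (iii) the bags containing any fixed vertex form a subtree. All hold, so the decomposition is valid with width 2 − 1 = 1.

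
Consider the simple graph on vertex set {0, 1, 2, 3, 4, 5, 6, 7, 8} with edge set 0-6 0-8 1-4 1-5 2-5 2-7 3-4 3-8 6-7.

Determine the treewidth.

A width-2 tree decomposition is:
Bags: B1 = {0, 6, 7}  B2 = {0, 7, 8}  B3 = {3, 7, 8}  B4 = {3, 4, 7}  B5 = {1, 4, 7}  B6 = {1, 5, 7}  B7 = {2, 5, 7}
Tree: B1–B2, B2–B3, B3–B4, B4–B5, B5–B6, B6–B7
The largest bag has 3 vertices, giving width 2; this decomposition certifies tw(G) ≤ 2. For the lower bound, G contains the cycle 7–6–0–8–3–4–1–5–2–7, so G is not a forest; only forests have treewidth ≤ 1, hence tw(G) ≥ 2. Combining the bounds, tw(G) = 2.

2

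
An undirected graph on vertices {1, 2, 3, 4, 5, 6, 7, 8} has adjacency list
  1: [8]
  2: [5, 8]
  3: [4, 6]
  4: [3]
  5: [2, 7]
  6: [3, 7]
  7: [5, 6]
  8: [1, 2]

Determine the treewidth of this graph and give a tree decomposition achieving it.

Treewidth 1.
One such decomposition:
Bags: B1 = {1, 8}  B2 = {2, 8}  B3 = {2, 5}  B4 = {5, 7}  B5 = {6, 7}  B6 = {3, 6}  B7 = {3, 4}
Tree: B1–B2, B2–B3, B3–B4, B4–B5, B5–B6, B6–B7

The largest bag has 2 vertices, giving width 1; this decomposition certifies tw(G) ≤ 1. G has an edge, so its treewidth is at least 1. Hence tw(G) = 1 exactly.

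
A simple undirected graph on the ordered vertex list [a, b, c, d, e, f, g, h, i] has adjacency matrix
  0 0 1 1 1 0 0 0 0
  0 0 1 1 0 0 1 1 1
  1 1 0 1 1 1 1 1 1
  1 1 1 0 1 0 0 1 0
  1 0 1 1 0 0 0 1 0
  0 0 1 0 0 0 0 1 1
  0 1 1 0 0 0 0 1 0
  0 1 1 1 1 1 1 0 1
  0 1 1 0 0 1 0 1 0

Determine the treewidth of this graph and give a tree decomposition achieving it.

Treewidth 3.
Bags: B1 = {b, c, h, i}  B2 = {b, c, d, h}  B3 = {b, c, g, h}  B4 = {c, d, e, h}  B5 = {a, c, d, e}  B6 = {c, f, h, i}
Tree: B1–B2, B1–B3, B2–B4, B4–B5, B1–B6

The largest bag has 4 vertices, giving width 3; this decomposition certifies tw(G) ≤ 3. For the lower bound, the 4 vertices {c, d, e, h} are pairwise adjacent, and any tree decomposition puts a clique entirely inside one bag — forcing width ≥ 3. Hence tw(G) = 3 exactly.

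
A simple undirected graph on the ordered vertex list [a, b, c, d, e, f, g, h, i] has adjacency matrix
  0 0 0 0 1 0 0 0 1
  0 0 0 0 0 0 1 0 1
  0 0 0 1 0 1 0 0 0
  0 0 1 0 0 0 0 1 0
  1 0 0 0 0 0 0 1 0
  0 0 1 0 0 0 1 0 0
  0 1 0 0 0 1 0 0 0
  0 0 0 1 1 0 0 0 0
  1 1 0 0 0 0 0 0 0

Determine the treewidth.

A width-2 tree decomposition is:
Bags: B1 = {a, e, i}  B2 = {e, h, i}  B3 = {d, h, i}  B4 = {c, d, i}  B5 = {c, f, i}  B6 = {f, g, i}  B7 = {b, g, i}
Tree: B1–B2, B2–B3, B3–B4, B4–B5, B5–B6, B6–B7
Each bag holds 3 vertices, so the decomposition has width 2, which upper-bounds the treewidth. Since i–a–e–h–d–c–f–g–b–i is a cycle in G, G is not acyclic. Forests are exactly the graphs of treewidth ≤ 1, so tw(G) ≥ 2. Combining the bounds, tw(G) = 2.

2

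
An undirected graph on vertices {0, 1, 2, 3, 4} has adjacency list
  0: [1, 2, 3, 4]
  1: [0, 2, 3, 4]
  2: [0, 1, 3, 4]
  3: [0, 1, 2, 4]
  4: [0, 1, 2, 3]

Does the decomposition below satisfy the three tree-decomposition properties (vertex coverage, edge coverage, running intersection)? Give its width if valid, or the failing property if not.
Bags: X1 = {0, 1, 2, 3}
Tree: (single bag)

A tree decomposition must satisfy three properties: every vertex lies in some bag; for every edge, both endpoints lie together in some bag; and for every vertex, the bags containing it form a connected subtree. Here vertex 4 appears in no bag, so the decomposition is invalid.

No — vertex 4 appears in no bag.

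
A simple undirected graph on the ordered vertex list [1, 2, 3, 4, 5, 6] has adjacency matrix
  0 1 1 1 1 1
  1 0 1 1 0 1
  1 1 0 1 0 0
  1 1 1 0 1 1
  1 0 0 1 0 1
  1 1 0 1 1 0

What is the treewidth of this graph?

A width-3 tree decomposition is:
Bags: B1 = {1, 4, 5, 6}  B2 = {1, 2, 4, 6}  B3 = {1, 2, 3, 4}
Tree: B1–B2, B2–B3
The largest bag has 4 vertices, giving width 3; this decomposition certifies tw(G) ≤ 3. Conversely, {1, 2, 3, 4} is a clique of size 4, and the vertices of any clique must share a bag in every tree decomposition; so some bag has ≥ 4 vertices and tw(G) ≥ 3. Hence tw(G) = 3 exactly.

3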